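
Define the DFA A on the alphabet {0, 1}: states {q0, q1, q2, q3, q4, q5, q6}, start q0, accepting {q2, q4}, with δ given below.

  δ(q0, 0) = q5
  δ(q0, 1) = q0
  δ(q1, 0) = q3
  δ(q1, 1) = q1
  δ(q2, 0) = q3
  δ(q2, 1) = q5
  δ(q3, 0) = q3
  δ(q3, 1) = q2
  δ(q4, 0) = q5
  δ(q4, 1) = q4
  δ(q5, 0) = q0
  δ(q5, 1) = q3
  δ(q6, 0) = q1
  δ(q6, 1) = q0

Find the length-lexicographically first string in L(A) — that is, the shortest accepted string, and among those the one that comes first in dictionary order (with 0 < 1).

A breadth-first search from q0 reaches an accepting state first via the path q0 → q5 → q3 → q2 on input 011.
No string of length < 3 is accepted (BFS exhausts all shorter strings without reaching an accepting state), and 011 is the lexicographically least accepting string of length 3.

011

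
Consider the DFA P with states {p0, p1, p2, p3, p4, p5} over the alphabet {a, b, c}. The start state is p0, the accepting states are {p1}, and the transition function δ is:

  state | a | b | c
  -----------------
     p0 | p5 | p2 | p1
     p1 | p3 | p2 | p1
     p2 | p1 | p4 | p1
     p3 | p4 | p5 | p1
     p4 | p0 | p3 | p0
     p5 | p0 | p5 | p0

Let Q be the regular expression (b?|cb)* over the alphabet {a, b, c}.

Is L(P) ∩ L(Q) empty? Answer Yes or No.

Yes

Converting the expression Q to a DFA (subset construction, then merging equivalent states) gives the minimal DFA with states {q0, q1, q2}, start state q0, accepting states {q0} and transitions q0: a→q1, b→q0, c→q2; q1: a→q1, b→q1, c→q1; q2: a→q1, b→q0, c→q1.
Exploring the product automaton P × Q from the start pair (p0, q0), following both machines on each input symbol, reaches 13 state pairs: (p0, q0), (p5, q1), (p2, q0), (p1, q2), (p0, q1), (p1, q1), (p4, q0), (p3, q1), (p2, q1), (p3, q0), (p0, q2), (p4, q1), (p5, q0).
P accepts in {p1} and Q accepts in {q0}; no reachable pair has both components accepting, so no string drives both machines to acceptance simultaneously and L(P) ∩ L(Q) = ∅.
So no string is accepted by both, and the intersection is empty.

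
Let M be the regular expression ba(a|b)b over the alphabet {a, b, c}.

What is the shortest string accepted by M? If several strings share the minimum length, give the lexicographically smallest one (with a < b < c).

By inspection of the expression, no string of length less than 4 matches, and baab is the lexicographically first match of length 4.

baab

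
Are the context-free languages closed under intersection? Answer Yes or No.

No

{aⁿbⁿcᵐ : m,n≥0} and {aᵐbⁿcⁿ : m,n≥0} are both context-free, but their intersection {aⁿbⁿcⁿ : n≥0} is not (pumping lemma).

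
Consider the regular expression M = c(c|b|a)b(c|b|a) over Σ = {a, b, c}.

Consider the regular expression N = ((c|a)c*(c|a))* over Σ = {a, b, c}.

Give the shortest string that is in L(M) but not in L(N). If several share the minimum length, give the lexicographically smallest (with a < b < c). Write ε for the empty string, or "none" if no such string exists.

The string caba is accepted by M but not by N.
No shorter string lies in the difference, and caba is the lexicographically first length-4 string in L(M) \ L(N).

caba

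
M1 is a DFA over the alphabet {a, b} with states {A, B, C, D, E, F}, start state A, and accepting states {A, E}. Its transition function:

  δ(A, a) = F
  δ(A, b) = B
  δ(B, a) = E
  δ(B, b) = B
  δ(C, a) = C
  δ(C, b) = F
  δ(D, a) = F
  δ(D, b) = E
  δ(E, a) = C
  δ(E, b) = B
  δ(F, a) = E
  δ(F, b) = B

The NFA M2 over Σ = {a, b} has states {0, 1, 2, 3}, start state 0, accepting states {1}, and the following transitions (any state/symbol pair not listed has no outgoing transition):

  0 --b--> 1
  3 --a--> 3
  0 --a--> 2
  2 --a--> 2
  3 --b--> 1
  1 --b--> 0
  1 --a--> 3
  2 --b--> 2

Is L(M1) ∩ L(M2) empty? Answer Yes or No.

Yes

Exploring the product automaton M1 × M2 from the start pair (A, 0), following both machines on each input symbol, reaches 10 state pairs: (A, 0), (F, 2), (B, 1), (E, 2), (B, 2), (E, 3), (B, 0), (C, 2), (C, 3), (F, 1).
M1 accepts in {A, E} and M2 accepts in {1}; no reachable pair has both components accepting, so no string drives both machines to acceptance simultaneously and L(M1) ∩ L(M2) = ∅.
So no string is accepted by both, and the intersection is empty.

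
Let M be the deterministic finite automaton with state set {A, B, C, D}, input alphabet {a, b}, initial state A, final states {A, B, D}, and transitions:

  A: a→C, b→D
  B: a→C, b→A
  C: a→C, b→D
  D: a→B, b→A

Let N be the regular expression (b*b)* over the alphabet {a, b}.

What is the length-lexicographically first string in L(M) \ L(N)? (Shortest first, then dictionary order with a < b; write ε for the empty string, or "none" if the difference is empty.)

ab

The string ab is accepted by M but not by N.
No shorter string lies in the difference, and ab is the lexicographically first length-2 string in L(M) \ L(N).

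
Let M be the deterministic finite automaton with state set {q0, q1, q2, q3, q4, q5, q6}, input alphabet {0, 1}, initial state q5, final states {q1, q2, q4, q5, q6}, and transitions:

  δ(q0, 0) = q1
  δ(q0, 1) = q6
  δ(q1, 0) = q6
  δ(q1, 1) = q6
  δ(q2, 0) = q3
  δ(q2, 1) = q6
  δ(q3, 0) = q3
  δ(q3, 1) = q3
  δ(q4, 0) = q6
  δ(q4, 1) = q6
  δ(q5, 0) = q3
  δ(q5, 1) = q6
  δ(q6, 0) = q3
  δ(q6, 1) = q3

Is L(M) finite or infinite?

finite

The useful states (reachable from q5 and able to reach an accepting state) are {q5, q6}.
Restricted to these states the transition graph has no cycle, so every accepting path has bounded length and L is finite.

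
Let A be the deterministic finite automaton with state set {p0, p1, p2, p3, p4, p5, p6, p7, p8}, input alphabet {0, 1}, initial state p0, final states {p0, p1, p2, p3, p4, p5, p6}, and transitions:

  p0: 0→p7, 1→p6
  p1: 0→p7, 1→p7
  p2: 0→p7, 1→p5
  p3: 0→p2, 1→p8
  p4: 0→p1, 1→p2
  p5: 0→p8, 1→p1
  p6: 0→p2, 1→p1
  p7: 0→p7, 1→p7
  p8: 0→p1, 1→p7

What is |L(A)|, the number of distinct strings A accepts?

The useful subgraph on states {p0, p1, p2, p5, p6, p8} is acyclic, so L(A) is finite; the longest accepting path visits 6 useful states, giving maximum string length 5.
Counting accepting paths from p0 by length: 1 of length 0, 1 of length 1, 2 of length 2, 1 of length 3, 1 of length 4, 1 of length 5. Total 7.

7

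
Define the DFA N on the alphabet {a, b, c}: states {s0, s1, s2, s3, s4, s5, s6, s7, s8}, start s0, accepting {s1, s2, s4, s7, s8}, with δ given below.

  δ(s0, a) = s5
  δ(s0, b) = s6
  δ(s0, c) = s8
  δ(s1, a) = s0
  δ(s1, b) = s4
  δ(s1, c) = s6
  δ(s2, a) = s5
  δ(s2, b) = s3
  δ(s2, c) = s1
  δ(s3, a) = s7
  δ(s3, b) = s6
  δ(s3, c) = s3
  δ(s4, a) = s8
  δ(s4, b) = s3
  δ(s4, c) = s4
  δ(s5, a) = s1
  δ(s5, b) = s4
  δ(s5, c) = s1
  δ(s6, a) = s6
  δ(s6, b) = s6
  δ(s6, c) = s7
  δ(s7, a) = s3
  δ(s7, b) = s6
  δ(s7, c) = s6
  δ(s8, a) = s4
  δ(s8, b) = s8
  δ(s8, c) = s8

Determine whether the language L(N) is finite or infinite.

State s8 is reachable from the start and can reach an accepting state, and it lies on the cycle s8 → s8.
Traversing that cycle any number of times yields accepted strings of unbounded length, so the language is infinite.

infinite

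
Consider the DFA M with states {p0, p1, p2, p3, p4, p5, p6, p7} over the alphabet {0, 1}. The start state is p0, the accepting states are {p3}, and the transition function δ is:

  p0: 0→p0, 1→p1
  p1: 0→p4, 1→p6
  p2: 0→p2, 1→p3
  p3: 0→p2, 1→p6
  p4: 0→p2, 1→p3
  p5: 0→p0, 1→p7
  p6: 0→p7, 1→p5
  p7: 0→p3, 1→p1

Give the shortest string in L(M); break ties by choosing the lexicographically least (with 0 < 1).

A breadth-first search from p0 reaches an accepting state first via the path p0 → p1 → p4 → p3 on input 101.
No string of length < 3 is accepted (BFS exhausts all shorter strings without reaching an accepting state), and 101 is the lexicographically least accepting string of length 3.

101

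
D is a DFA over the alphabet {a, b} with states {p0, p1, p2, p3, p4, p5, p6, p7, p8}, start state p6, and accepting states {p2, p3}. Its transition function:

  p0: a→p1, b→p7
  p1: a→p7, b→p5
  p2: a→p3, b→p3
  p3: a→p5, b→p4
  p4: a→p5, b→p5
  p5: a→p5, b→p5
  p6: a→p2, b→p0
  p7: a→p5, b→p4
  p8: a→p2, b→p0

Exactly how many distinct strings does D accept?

The useful subgraph on states {p2, p3, p6} is acyclic, so L(D) is finite; the longest accepting path visits 3 useful states, giving maximum string length 2.
Counting accepting paths from p6 by length: 1 of length 1, 2 of length 2. Total 3.

3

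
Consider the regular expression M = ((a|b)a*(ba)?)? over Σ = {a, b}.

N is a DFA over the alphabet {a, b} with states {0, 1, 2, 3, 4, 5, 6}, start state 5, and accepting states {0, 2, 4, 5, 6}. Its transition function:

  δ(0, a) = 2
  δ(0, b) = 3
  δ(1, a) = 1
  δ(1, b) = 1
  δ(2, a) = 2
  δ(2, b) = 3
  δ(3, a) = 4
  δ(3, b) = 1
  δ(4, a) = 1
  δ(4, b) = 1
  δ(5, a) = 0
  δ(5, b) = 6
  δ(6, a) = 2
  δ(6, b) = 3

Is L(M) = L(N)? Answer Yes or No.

Yes

Converting the expression M to a DFA (subset construction, then merging equivalent states) gives the minimal DFA with states {m0, m1, m2, m3, m4}, start state m0, accepting states {m0, m1, m3} and transitions m0: a→m1, b→m1; m1: a→m1, b→m2; m2: a→m3, b→m4; m3: a→m4, b→m4; m4: a→m4, b→m4.
Exploring the product automaton M × N from the start pair (m0, 5), following both machines on each input symbol, reaches 7 state pairs: (m0, 5), (m1, 0), (m1, 6), (m1, 2), (m2, 3), (m3, 4), (m4, 1).
M accepts in {m0, m1, m3} and N accepts in {0, 2, 4, 5, 6}. In every reachable pair the two components are either both accepting — (m0, 5), (m1, 0), (m1, 6), (m1, 2), (m3, 4) — or both non-accepting, so no string is accepted by exactly one of the machines: L(M) \ L(N) and L(N) \ L(M) are both empty.
Hence every string is accepted by M iff it is accepted by N, and the two languages coincide.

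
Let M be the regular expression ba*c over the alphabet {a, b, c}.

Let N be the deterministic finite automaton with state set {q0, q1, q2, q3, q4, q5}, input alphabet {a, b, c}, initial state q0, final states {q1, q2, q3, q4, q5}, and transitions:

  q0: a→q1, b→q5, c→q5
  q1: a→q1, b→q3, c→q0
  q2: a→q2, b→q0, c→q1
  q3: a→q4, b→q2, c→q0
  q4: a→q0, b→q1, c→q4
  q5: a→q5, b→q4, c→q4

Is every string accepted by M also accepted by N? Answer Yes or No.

Converting the expression M to a DFA (subset construction, then merging equivalent states) gives the minimal DFA with states {m0, m1, m2, m3}, start state m0, accepting states {m3} and transitions m0: a→m1, b→m2, c→m1; m1: a→m1, b→m1, c→m1; m2: a→m2, b→m1, c→m3; m3: a→m1, b→m1, c→m1.
Exploring the product automaton M × N from the start pair (m0, q0), following both machines on each input symbol, reaches 9 state pairs: (m0, q0), (m1, q1), (m2, q5), (m1, q5), (m1, q3), (m1, q0), (m1, q4), (m3, q4), (m1, q2).
M accepts in {m3} and N accepts in {q1, q2, q3, q4, q5}. The reachable pairs whose M-component is accepting are (m3, q4); in each of them the N-component is accepting too, so the product for L(M) \ L(N) (M-component accepting, N-component rejecting) has no reachable accepting pair and the difference is empty.
Hence every string in L(M) is also in L(N).

Yes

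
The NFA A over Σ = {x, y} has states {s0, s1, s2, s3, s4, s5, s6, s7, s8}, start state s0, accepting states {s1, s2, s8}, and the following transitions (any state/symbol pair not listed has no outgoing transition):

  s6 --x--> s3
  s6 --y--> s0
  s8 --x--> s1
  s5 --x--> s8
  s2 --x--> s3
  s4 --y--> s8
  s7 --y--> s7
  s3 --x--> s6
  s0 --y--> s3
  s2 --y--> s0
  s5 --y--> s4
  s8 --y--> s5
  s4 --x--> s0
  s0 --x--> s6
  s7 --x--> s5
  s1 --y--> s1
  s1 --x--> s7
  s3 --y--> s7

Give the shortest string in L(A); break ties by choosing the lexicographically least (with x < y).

A breadth-first search from s0 reaches an accepting state first via the path s0 → s3 → s7 → s5 → s8 on input yyxx.
No string of length < 4 is accepted (BFS exhausts all shorter strings without reaching an accepting state), and yyxx is the lexicographically least accepting string of length 4.

yyxx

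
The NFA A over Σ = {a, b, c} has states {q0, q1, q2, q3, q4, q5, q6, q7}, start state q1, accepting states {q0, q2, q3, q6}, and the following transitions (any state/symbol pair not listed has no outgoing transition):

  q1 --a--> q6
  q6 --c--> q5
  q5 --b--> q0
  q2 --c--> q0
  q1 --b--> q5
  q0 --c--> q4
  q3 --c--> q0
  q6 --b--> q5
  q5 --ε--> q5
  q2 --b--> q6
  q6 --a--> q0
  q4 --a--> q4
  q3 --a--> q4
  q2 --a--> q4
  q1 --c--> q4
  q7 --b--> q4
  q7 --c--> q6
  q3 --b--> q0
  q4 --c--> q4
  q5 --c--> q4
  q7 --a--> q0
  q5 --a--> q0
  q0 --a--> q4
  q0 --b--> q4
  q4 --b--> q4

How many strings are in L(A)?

The useful subgraph on states {q0, q1, q5, q6} is acyclic, so L(A) is finite; the longest accepting path visits 4 useful states, giving maximum string length 3.
Counting accepting paths from q1 by length: 1 of length 1, 3 of length 2, 4 of length 3. Total 8.

8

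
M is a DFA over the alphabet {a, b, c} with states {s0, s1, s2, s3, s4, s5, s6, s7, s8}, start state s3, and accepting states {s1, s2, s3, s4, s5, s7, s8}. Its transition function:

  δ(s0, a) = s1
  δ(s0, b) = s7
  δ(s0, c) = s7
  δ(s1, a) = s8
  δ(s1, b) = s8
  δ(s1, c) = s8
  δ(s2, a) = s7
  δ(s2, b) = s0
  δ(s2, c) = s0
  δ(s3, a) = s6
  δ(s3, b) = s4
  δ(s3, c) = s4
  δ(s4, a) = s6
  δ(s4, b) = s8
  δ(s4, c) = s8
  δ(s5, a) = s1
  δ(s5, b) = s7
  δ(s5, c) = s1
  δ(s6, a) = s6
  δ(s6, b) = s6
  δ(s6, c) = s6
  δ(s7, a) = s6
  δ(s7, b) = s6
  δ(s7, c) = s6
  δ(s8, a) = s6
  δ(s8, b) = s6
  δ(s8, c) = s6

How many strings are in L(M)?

The useful subgraph on states {s3, s4, s8} is acyclic, so L(M) is finite; the longest accepting path visits 3 useful states, giving maximum string length 2.
Counting accepting paths from s3 by length: 1 of length 0, 2 of length 1, 4 of length 2. Total 7.

7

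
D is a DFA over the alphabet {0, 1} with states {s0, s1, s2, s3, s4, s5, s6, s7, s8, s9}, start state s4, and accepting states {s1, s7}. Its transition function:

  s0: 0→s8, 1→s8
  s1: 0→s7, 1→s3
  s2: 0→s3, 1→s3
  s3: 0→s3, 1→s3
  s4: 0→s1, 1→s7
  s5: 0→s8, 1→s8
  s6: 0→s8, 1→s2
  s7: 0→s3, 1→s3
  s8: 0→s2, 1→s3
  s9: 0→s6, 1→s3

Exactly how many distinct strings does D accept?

3

The useful subgraph on states {s1, s4, s7} is acyclic, so L(D) is finite; the longest accepting path visits 3 useful states, giving maximum string length 2.
Counting accepting paths from s4 by length: 2 of length 1, 1 of length 2. Total 3.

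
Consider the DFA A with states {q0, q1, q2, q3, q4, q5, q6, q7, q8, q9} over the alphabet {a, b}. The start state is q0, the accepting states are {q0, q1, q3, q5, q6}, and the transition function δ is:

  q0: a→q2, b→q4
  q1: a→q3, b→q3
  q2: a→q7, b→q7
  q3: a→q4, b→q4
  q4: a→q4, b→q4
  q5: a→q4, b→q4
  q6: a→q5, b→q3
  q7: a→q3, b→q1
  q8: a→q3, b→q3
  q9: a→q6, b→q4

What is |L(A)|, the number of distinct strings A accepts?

The useful subgraph on states {q0, q1, q2, q3, q7} is acyclic, so L(A) is finite; the longest accepting path visits 5 useful states, giving maximum string length 4.
Counting accepting paths from q0 by length: 1 of length 0, 4 of length 3, 4 of length 4. Total 9.

9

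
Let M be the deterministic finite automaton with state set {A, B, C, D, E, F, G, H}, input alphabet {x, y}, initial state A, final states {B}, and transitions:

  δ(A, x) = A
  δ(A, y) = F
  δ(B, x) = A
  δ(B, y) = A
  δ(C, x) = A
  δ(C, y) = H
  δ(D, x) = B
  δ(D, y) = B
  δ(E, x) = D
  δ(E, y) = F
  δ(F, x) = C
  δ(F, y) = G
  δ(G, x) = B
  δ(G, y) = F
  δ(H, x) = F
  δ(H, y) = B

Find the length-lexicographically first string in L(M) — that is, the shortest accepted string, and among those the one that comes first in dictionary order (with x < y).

A breadth-first search from A reaches an accepting state first via the path A → F → G → B on input yyx.
No string of length < 3 is accepted (BFS exhausts all shorter strings without reaching an accepting state), and yyx is the lexicographically least accepting string of length 3.

yyx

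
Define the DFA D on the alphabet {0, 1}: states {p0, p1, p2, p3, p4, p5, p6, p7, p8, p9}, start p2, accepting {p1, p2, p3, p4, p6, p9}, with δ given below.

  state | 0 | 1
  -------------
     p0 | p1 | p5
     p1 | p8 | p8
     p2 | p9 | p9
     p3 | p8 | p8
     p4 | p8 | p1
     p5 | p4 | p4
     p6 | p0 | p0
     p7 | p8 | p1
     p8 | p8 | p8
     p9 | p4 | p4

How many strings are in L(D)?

The useful subgraph on states {p1, p2, p4, p9} is acyclic, so L(D) is finite; the longest accepting path visits 4 useful states, giving maximum string length 3.
Counting accepting paths from p2 by length: 1 of length 0, 2 of length 1, 4 of length 2, 4 of length 3. Total 11.

11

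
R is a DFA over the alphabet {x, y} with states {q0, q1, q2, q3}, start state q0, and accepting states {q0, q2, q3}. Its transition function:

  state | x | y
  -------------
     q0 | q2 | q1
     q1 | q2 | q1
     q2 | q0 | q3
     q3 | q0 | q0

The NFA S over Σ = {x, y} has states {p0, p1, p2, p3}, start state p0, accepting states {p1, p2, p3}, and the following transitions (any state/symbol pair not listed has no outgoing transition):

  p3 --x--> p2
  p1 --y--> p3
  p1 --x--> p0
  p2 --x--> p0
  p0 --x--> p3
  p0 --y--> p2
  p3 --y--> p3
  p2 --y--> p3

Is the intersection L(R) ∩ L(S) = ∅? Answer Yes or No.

No

The string x is accepted by both R and S.
Hence L(R) ∩ L(S) ≠ ∅.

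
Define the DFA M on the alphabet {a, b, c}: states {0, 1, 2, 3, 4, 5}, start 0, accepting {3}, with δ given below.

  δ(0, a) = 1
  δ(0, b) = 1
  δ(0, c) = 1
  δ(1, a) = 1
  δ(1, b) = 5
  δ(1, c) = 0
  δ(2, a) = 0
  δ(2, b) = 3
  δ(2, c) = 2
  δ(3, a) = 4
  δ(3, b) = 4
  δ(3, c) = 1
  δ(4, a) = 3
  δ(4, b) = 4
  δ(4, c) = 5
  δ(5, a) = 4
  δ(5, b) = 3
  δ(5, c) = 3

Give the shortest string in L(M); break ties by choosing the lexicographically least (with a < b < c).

A breadth-first search from 0 reaches an accepting state first via the path 0 → 1 → 5 → 3 on input abb.
No string of length < 3 is accepted (BFS exhausts all shorter strings without reaching an accepting state), and abb is the lexicographically least accepting string of length 3.

abb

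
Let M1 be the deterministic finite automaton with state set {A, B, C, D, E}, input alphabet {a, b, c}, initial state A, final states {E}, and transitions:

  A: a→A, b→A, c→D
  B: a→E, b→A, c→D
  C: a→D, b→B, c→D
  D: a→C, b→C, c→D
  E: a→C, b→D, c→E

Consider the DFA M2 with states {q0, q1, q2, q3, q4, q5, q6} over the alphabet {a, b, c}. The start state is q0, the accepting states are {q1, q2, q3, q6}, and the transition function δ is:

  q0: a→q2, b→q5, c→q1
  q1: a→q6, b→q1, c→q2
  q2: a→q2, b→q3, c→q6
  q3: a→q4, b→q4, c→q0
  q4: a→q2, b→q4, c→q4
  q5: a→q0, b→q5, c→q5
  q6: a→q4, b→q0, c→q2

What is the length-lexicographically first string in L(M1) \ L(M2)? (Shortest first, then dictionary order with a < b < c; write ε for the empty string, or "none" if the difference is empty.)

acbba

The string acbba is accepted by M1 but not by M2.
No shorter string lies in the difference, and acbba is the lexicographically first length-5 string in L(M1) \ L(M2).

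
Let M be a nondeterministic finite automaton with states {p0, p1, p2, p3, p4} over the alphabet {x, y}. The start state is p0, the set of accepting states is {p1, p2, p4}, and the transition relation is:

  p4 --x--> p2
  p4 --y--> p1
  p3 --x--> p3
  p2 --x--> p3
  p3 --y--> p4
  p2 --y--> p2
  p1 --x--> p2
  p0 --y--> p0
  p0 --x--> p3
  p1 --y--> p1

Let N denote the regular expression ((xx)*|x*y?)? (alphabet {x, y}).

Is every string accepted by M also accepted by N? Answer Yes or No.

The string xyx is in L(M) but not in L(N).
So L(M) ⊄ L(N).

No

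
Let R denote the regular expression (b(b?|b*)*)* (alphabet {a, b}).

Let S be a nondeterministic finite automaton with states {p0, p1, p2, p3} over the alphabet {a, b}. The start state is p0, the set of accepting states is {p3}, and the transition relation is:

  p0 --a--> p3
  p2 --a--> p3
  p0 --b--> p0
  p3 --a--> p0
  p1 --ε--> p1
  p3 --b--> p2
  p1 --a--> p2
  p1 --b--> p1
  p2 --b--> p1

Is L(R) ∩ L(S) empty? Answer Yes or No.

Converting the expression R to a DFA (subset construction, then merging equivalent states) gives the minimal DFA with states {r0, r1}, start state r0, accepting states {r0} and transitions r0: a→r1, b→r0; r1: a→r1, b→r1.
Exploring the product automaton R × S from the start pair (r0, p0), following both machines on each input symbol, reaches 5 state pairs: (r0, p0), (r1, p3), (r1, p0), (r1, p2), (r1, p1).
R accepts in {r0} and S accepts in {p3}; no reachable pair has both components accepting, so no string drives both machines to acceptance simultaneously and L(R) ∩ L(S) = ∅.
So no string is accepted by both, and the intersection is empty.

Yes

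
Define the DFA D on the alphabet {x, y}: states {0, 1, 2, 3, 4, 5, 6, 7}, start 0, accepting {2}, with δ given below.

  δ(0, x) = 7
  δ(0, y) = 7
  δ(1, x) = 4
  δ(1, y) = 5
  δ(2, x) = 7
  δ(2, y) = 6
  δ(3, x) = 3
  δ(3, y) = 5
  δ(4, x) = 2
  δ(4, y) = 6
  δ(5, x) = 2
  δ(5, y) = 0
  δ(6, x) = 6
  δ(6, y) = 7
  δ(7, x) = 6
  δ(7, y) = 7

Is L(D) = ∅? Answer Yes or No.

Yes

The states reachable from the start state are {0, 6, 7}.
None of the accepting states {2} is reachable, so no string is accepted and L(D) = ∅.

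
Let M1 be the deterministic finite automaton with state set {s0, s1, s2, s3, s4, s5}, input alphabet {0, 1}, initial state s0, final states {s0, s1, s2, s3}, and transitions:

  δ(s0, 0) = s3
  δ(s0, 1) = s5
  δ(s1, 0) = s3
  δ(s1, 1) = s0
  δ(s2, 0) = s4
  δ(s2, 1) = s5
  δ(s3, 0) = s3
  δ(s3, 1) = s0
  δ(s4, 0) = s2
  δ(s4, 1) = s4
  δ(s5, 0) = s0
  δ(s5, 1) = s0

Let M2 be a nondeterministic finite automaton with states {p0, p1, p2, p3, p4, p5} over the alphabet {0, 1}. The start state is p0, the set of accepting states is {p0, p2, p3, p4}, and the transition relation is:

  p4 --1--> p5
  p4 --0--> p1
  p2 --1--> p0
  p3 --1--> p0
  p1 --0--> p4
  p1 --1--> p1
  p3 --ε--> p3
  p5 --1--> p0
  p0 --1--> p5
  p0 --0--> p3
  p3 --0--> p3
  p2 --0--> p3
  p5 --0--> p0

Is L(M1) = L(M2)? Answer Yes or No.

Exploring the product automaton M1 × M2 from the start pair (s0, p0), following both machines on each input symbol, reaches 3 state pairs: (s0, p0), (s3, p3), (s5, p5).
M1 accepts in {s0, s1, s2, s3} and M2 accepts in {p0, p2, p3, p4}. In every reachable pair the two components are either both accepting — (s0, p0), (s3, p3) — or both non-accepting, so no string is accepted by exactly one of the machines: L(M1) \ L(M2) and L(M2) \ L(M1) are both empty.
Hence every string is accepted by M1 iff it is accepted by M2, and the two languages coincide.

Yes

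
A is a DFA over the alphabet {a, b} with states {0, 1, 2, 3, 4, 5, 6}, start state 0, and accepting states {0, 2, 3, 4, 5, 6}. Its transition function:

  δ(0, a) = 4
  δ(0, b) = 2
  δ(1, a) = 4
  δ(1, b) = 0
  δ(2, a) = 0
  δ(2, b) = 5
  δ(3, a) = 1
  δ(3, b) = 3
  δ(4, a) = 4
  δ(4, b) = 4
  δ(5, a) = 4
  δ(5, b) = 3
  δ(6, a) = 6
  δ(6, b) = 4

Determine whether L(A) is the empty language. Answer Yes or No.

The empty string ε is accepted: the run 0 ends in the accepting state 0.
Since at least one string is accepted, L(A) is not empty.

No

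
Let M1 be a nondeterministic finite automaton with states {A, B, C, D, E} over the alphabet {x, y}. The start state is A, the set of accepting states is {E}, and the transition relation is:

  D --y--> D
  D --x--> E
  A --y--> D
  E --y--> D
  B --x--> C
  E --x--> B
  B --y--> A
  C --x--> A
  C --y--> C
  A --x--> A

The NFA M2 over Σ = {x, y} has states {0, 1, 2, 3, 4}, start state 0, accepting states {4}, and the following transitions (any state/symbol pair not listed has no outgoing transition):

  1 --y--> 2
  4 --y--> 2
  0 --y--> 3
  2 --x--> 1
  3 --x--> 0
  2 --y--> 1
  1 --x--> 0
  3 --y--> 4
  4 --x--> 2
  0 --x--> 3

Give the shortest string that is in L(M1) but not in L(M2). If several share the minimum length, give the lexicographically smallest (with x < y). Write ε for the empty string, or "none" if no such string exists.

The string yx is accepted by M1 but not by M2.
No shorter string lies in the difference, and yx is the lexicographically first length-2 string in L(M1) \ L(M2).

yx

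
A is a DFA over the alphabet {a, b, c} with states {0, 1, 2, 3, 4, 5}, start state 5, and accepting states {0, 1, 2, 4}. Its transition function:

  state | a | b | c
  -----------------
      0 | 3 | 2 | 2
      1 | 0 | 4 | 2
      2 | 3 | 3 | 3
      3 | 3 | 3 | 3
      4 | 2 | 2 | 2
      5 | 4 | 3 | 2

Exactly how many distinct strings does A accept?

The useful subgraph on states {2, 4, 5} is acyclic, so L(A) is finite; the longest accepting path visits 3 useful states, giving maximum string length 2.
Counting accepting paths from 5 by length: 2 of length 1, 3 of length 2. Total 5.

5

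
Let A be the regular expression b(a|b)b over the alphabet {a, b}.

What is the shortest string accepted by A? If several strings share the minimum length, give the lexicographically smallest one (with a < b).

bab

By inspection of the expression, no string of length less than 3 matches, and bab is the lexicographically first match of length 3.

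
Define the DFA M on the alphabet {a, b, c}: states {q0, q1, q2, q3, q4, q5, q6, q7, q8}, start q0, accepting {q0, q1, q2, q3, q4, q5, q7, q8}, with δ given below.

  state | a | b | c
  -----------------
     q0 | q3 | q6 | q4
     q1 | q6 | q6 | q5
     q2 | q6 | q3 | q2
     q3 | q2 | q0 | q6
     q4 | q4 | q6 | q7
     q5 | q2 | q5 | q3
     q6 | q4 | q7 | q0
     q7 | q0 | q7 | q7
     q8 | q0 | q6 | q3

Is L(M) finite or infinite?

State q0 is reachable from the start and can reach an accepting state, and it lies on the cycle q0 → q3 → q0.
Traversing that cycle any number of times yields accepted strings of unbounded length, so the language is infinite.

infinite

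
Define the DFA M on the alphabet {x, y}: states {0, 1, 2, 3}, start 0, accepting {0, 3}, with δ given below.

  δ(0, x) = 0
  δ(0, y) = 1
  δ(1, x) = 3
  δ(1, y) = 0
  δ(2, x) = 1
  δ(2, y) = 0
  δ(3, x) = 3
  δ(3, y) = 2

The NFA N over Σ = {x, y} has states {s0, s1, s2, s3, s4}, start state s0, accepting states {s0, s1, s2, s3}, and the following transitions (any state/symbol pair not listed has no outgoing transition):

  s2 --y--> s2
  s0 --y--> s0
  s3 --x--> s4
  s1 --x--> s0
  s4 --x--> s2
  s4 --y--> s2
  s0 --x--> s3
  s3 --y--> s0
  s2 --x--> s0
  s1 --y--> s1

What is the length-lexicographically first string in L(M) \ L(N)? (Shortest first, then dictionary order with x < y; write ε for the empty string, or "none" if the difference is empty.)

The string xx is accepted by M but not by N.
No shorter string lies in the difference, and xx is the lexicographically first length-2 string in L(M) \ L(N).

xx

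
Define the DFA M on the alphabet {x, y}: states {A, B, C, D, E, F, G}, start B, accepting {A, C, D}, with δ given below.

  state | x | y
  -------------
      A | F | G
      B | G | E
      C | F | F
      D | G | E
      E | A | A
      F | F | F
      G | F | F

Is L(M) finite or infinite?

finite

The useful states (reachable from B and able to reach an accepting state) are {A, B, E}.
Restricted to these states the transition graph has no cycle, so every accepting path has bounded length and L is finite.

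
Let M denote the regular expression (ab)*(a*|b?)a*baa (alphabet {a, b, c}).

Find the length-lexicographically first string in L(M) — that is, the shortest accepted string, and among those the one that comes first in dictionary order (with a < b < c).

By inspection of the expression, no string of length less than 3 matches, and baa is the lexicographically first match of length 3.

baa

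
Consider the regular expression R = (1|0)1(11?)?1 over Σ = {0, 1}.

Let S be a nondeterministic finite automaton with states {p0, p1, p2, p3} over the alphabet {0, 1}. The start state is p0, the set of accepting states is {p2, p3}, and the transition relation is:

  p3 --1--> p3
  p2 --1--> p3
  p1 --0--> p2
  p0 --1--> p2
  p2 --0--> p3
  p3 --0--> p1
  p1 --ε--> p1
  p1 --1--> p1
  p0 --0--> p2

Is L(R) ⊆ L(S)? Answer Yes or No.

Converting the expression R to a DFA (subset construction, then merging equivalent states) gives the minimal DFA with states {r0, r1, r2, r3, r4, r5, r6}, start state r0, accepting states {r4, r5, r6} and transitions r0: 0→r1, 1→r1; r1: 0→r2, 1→r3; r2: 0→r2, 1→r2; r3: 0→r2, 1→r4; r4: 0→r2, 1→r5; r5: 0→r2, 1→r6; r6: 0→r2, 1→r2.
Exploring the product automaton R × S from the start pair (r0, p0), following both machines on each input symbol, reaches 9 state pairs: (r0, p0), (r1, p2), (r2, p3), (r3, p3), (r2, p1), (r4, p3), (r2, p2), (r5, p3), (r6, p3).
R accepts in {r4, r5, r6} and S accepts in {p2, p3}. The reachable pairs whose R-component is accepting are (r4, p3), (r5, p3), (r6, p3); in each of them the S-component is accepting too, so the product for L(R) \ L(S) (R-component accepting, S-component rejecting) has no reachable accepting pair and the difference is empty.
Hence every string in L(R) is also in L(S).

Yes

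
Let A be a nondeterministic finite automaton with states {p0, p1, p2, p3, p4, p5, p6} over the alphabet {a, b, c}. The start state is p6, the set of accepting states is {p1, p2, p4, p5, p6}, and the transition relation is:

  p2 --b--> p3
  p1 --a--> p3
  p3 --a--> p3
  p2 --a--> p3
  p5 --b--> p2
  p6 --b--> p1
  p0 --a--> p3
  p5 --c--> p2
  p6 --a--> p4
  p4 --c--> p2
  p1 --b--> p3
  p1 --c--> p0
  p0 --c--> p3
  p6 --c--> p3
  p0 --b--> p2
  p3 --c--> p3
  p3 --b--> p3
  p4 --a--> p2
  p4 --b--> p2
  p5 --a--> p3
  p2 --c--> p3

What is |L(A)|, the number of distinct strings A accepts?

The useful subgraph on states {p0, p1, p2, p4, p6} is acyclic, so L(A) is finite; the longest accepting path visits 4 useful states, giving maximum string length 3.
Counting accepting paths from p6 by length: 1 of length 0, 2 of length 1, 3 of length 2, 1 of length 3. Total 7.

7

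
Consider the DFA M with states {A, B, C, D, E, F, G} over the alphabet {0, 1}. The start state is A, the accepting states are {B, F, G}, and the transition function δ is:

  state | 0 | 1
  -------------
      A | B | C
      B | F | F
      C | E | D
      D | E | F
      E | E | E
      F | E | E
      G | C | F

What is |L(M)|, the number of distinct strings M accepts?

The useful subgraph on states {A, B, C, D, F} is acyclic, so L(M) is finite; the longest accepting path visits 4 useful states, giving maximum string length 3.
Counting accepting paths from A by length: 1 of length 1, 2 of length 2, 1 of length 3. Total 4.

4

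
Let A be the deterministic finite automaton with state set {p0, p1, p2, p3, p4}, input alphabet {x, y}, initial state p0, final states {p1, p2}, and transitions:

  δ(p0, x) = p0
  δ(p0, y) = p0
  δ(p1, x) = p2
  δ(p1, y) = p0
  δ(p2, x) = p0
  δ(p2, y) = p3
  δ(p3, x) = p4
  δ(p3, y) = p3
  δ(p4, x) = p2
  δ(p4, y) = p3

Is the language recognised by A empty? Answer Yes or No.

Yes

The states reachable from the start state are {p0}.
None of the accepting states {p1, p2} is reachable, so no string is accepted and L(A) = ∅.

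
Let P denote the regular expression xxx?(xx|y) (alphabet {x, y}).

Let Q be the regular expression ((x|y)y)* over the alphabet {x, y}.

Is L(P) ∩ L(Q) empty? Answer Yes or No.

Yes

Converting the expression P to a DFA (subset construction, then merging equivalent states) gives the minimal DFA with states {p0, p1, p2, p3, p4, p5, p6}, start state p0, accepting states {p5, p6} and transitions p0: x→p1, y→p2; p1: x→p3, y→p2; p2: x→p2, y→p2; p3: x→p4, y→p5; p4: x→p6, y→p5; p5: x→p2, y→p2; p6: x→p5, y→p2.
Converting the expression Q to a DFA (subset construction, then merging equivalent states) gives the minimal DFA with states {q0, q1, q2}, start state q0, accepting states {q0} and transitions q0: x→q1, y→q1; q1: x→q2, y→q0; q2: x→q2, y→q2.
Exploring the product automaton P × Q from the start pair (p0, q0), following both machines on each input symbol, reaches 9 state pairs: (p0, q0), (p1, q1), (p2, q1), (p3, q2), (p2, q0), (p2, q2), (p4, q2), (p5, q2), (p6, q2).
P accepts in {p5, p6} and Q accepts in {q0}; no reachable pair has both components accepting, so no string drives both machines to acceptance simultaneously and L(P) ∩ L(Q) = ∅.
So no string is accepted by both, and the intersection is empty.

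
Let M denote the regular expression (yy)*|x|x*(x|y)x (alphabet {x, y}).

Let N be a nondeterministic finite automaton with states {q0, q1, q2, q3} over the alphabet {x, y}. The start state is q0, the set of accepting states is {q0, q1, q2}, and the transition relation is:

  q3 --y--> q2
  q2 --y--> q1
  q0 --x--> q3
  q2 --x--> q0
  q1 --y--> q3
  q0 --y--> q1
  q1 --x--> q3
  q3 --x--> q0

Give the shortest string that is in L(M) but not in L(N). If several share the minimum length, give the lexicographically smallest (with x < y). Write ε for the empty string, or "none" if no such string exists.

The string x is accepted by M but not by N.
No shorter string lies in the difference, and x is the lexicographically first length-1 string in L(M) \ L(N).

x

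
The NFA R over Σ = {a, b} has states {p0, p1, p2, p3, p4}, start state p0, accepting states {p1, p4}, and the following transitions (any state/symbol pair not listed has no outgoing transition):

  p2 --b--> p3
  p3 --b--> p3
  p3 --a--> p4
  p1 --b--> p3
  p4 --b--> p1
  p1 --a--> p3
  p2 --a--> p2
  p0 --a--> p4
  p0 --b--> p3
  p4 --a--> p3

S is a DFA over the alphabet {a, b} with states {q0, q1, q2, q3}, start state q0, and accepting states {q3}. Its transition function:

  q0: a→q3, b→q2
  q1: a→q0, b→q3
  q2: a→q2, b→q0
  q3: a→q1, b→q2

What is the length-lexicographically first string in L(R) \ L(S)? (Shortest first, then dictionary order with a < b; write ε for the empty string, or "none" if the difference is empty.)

The string ab is accepted by R but not by S.
No shorter string lies in the difference, and ab is the lexicographically first length-2 string in L(R) \ L(S).

ab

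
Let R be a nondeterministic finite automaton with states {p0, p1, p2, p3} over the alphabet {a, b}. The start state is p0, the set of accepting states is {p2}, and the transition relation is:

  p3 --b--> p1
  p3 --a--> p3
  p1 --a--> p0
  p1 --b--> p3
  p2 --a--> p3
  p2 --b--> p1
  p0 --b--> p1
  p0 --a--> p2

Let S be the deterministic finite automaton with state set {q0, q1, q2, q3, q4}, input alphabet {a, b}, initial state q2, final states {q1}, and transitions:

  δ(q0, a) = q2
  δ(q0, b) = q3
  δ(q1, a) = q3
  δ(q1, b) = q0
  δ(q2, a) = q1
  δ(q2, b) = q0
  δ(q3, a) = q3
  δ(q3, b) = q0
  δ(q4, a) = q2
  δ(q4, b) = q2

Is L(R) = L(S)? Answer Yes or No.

Yes

Exploring the product automaton R × S from the start pair (p0, q2), following both machines on each input symbol, reaches 4 state pairs: (p0, q2), (p2, q1), (p1, q0), (p3, q3).
R accepts in {p2} and S accepts in {q1}. In every reachable pair the two components are either both accepting — (p2, q1) — or both non-accepting, so no string is accepted by exactly one of the machines: L(R) \ L(S) and L(S) \ L(R) are both empty.
Hence every string is accepted by R iff it is accepted by S, and the two languages coincide.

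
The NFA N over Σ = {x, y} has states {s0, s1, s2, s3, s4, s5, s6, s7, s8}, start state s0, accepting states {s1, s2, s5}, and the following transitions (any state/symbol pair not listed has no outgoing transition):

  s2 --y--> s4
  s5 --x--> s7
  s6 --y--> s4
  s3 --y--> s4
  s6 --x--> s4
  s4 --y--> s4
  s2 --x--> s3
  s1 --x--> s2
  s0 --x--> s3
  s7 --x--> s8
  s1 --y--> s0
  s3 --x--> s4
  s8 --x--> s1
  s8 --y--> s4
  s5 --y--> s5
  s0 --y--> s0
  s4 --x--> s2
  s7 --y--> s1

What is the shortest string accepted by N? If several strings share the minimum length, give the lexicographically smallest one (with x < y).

A breadth-first search from s0 reaches an accepting state first via the path s0 → s3 → s4 → s2 on input xxx.
No string of length < 3 is accepted (BFS exhausts all shorter strings without reaching an accepting state), and xxx is the lexicographically least accepting string of length 3.

xxx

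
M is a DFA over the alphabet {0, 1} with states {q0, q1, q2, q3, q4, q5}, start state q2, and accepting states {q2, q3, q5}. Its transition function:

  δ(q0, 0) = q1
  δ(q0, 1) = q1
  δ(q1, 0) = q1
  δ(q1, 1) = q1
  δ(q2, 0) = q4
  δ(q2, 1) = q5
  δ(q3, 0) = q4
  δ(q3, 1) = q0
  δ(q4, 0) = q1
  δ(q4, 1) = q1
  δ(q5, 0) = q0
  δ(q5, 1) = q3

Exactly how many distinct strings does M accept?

3

The useful subgraph on states {q2, q3, q5} is acyclic, so L(M) is finite; the longest accepting path visits 3 useful states, giving maximum string length 2.
Counting accepting paths from q2 by length: 1 of length 0, 1 of length 1, 1 of length 2. Total 3.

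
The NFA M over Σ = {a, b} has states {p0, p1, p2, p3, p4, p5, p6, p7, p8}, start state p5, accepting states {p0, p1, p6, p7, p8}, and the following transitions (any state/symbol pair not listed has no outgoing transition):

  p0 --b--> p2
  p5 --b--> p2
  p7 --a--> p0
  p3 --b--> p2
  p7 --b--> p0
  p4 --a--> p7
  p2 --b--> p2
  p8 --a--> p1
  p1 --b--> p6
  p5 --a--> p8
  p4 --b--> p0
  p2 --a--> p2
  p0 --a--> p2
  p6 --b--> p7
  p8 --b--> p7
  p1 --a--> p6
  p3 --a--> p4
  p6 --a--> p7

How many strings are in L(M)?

19

The useful subgraph on states {p0, p1, p5, p6, p7, p8} is acyclic, so L(M) is finite; the longest accepting path visits 6 useful states, giving maximum string length 5.
Counting accepting paths from p5 by length: 1 of length 1, 2 of length 2, 4 of length 3, 4 of length 4, 8 of length 5. Total 19.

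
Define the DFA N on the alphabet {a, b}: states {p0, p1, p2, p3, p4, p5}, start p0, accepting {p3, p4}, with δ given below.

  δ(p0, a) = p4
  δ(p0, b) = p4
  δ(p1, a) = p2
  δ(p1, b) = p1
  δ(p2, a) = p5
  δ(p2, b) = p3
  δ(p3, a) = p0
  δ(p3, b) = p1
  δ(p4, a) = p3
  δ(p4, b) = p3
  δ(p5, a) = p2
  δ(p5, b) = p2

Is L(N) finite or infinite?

State p0 is reachable from the start and can reach an accepting state, and it lies on the cycle p0 → p4 → p3 → p0.
Traversing that cycle any number of times yields accepted strings of unbounded length, so the language is infinite.

infinite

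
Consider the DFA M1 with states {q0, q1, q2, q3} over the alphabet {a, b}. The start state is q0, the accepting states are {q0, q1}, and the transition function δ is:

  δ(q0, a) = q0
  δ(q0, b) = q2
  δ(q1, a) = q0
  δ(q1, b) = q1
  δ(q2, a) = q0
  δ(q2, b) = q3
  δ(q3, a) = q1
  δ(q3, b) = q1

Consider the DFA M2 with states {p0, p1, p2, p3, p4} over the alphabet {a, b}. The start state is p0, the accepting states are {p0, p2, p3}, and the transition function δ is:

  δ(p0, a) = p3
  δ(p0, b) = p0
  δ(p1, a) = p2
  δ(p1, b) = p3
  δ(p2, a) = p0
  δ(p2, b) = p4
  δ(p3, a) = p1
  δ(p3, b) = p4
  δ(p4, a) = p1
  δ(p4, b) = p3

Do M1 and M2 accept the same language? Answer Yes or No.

No

The string aa is accepted by M1 but rejected by M2.
So L(M1) ≠ L(M2).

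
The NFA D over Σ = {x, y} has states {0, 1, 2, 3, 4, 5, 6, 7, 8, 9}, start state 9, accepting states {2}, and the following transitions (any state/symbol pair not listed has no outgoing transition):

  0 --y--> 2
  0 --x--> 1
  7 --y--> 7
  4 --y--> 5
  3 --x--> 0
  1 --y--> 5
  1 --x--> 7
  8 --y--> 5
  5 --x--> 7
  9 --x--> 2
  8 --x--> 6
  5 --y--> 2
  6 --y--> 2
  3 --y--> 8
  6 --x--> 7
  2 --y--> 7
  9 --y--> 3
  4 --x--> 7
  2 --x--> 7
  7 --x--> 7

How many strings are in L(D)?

The useful subgraph on states {0, 1, 2, 3, 5, 6, 8, 9} is acyclic, so L(D) is finite; the longest accepting path visits 6 useful states, giving maximum string length 5.
Counting accepting paths from 9 by length: 1 of length 1, 1 of length 3, 2 of length 4, 1 of length 5. Total 5.

5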